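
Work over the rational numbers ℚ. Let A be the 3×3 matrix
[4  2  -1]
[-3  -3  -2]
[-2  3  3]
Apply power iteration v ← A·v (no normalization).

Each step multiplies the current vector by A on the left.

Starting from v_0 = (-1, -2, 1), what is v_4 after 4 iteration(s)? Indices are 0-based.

v_0 = (-1, -2, 1).
v_1 = A·v_0 = (-9, 7, -1).
v_2 = A·v_1 = (-21, 8, 36).
v_3 = A·v_2 = (-104, -33, 174).
v_4 = A·v_3 = (-656, 63, 631).

v_4 = (-656, 63, 631)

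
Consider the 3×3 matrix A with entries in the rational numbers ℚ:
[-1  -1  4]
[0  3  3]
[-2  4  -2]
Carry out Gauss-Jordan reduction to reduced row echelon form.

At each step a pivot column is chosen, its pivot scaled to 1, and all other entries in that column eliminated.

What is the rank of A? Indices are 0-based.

rank = 3

[1] R0 /= -1  ⇒  (1, 1, -4)
     R2 -= -2·R0  ⇒  (0, 6, -10)
[2] R1 /= 3  ⇒  (0, 1, 1)
     R0 -= 1·R1  ⇒  (1, 0, -5)
     R2 -= 6·R1  ⇒  (0, 0, -16)
[3] R2 /= -16  ⇒  (0, 0, 1)
     R0 -= -5·R2  ⇒  (1, 0, 0)
     R1 -= 1·R2  ⇒  (0, 1, 0)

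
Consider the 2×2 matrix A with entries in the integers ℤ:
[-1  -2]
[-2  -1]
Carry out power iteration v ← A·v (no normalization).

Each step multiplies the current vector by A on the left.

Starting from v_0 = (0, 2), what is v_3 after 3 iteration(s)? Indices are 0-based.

v_3 = (-28, -26)

v_0 = (0, 2).
v_1 = A·v_0 = (-4, -2).
v_2 = A·v_1 = (8, 10).
v_3 = A·v_2 = (-28, -26).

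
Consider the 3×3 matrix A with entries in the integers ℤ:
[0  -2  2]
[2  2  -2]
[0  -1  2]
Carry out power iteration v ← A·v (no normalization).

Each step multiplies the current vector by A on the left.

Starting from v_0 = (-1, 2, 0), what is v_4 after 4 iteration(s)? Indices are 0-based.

v_0 = (-1, 2, 0).
v_1 = A·v_0 = (-4, 2, -2).
v_2 = A·v_1 = (-8, 0, -6).
v_3 = A·v_2 = (-12, -4, -12).
v_4 = A·v_3 = (-16, -8, -20).

v_4 = (-16, -8, -20)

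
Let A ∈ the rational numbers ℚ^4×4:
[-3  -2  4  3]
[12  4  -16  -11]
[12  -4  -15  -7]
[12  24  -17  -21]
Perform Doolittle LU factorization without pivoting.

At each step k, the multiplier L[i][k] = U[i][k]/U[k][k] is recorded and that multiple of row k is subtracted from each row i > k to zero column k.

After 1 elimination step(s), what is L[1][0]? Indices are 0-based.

k=0: U[0][0]=-3
  eliminate (1,0): mult=-4, new row 1: (0, -4, 0, 1); set L[1][0]=-4
  eliminate (2,0): mult=-4, new row 2: (0, -12, 1, 5); set L[2][0]=-4
  eliminate (3,0): mult=-4, new row 3: (0, 16, -1, -9); set L[3][0]=-4

L[1][0] = -4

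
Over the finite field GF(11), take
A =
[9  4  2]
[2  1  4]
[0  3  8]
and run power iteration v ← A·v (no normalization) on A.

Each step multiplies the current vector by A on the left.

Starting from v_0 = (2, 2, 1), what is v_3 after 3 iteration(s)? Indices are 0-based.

v_3 = (0, 10, 6)

v_0 = (2, 2, 1).
v_1 = A·v_0 = (6, 10, 3).
v_2 = A·v_1 = (1, 1, 10).
v_3 = A·v_2 = (0, 10, 6).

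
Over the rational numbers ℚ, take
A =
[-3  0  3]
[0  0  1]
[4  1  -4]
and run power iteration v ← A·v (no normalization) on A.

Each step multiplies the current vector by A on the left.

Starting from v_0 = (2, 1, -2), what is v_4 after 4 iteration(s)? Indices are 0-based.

v_4 = (4356, 837, -5926)

v_0 = (2, 1, -2).
v_1 = A·v_0 = (-12, -2, 17).
v_2 = A·v_1 = (87, 17, -118).
v_3 = A·v_2 = (-615, -118, 837).
v_4 = A·v_3 = (4356, 837, -5926).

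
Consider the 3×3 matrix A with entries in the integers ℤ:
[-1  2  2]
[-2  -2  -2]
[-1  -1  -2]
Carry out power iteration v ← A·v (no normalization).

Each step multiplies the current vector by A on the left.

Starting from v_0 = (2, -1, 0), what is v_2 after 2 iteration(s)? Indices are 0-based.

v_0 = (2, -1, 0).
v_1 = A·v_0 = (-4, -2, -1).
v_2 = A·v_1 = (-2, 14, 8).

v_2 = (-2, 14, 8)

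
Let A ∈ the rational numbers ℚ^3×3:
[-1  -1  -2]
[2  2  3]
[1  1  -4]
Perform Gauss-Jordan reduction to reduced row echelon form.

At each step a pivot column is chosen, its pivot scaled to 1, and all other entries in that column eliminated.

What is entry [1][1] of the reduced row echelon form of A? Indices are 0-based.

M[1][1] = 0

pivot(0,0)=-1: scale R0 → (1, 1, 2)
  clear (1,0): R1 −= (2)R0 → (0, 0, -1)
  clear (2,0): R2 −= (1)R0 → (0, 0, -6)
col 1: no nonzero at/below row 1; advance.
pivot(1,2)=-1: scale R1 → (0, 0, 1)
  clear (0,2): R0 −= (2)R1 → (1, 1, 0)
  clear (2,2): R2 −= (-6)R1 → (0, 0, 0)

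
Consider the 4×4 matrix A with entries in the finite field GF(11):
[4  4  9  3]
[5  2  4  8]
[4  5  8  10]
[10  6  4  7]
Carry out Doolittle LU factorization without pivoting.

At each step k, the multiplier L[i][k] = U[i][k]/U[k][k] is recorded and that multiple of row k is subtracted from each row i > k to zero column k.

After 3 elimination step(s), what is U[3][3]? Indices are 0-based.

U[3][3] = 4

k=0: U[0][0]=4
  eliminate (1,0): mult=4, new row 1: (0, 8, 1, 7); set L[1][0]=4
  eliminate (2,0): mult=1, new row 2: (0, 1, 10, 7); set L[2][0]=1
  eliminate (3,0): mult=8, new row 3: (0, 7, 9, 5); set L[3][0]=8
k=1: U[1][1]=8
  eliminate (2,1): mult=7, new row 2: (0, 0, 3, 2); set L[2][1]=7
  eliminate (3,1): mult=5, new row 3: (0, 0, 4, 3); set L[3][1]=5
k=2: U[2][2]=3
  eliminate (3,2): mult=5, new row 3: (0, 0, 0, 4); set L[3][2]=5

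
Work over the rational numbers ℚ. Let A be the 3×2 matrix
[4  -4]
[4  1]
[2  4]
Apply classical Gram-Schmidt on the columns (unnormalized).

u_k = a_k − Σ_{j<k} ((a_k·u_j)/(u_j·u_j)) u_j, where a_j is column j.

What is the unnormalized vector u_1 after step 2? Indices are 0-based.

u_1 = (-32/9, 13/9, 38/9)

Step 1: u_0 = a_0 = (4, 4, 2).
Step 2: u_1 = a_1 − (-1/9)·u_0 = (-32/9, 13/9, 38/9).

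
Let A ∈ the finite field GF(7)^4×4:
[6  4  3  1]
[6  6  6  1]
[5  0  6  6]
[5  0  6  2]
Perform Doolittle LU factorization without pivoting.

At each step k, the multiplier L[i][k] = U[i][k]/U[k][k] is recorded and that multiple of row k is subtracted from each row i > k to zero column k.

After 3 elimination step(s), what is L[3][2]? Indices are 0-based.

L[3][2] = 1

[col 0] pivot 6
  R1 -= 1*R0 → (0, 2, 3, 0)  (L[1][0] := 1)
  R2 -= 2*R0 → (0, 6, 0, 4)  (L[2][0] := 2)
  R3 -= 2*R0 → (0, 6, 0, 0)  (L[3][0] := 2)
[col 1] pivot 2
  R2 -= 3*R1 → (0, 0, 5, 4)  (L[2][1] := 3)
  R3 -= 3*R1 → (0, 0, 5, 0)  (L[3][1] := 3)
[col 2] pivot 5
  R3 -= 1*R2 → (0, 0, 0, 3)  (L[3][2] := 1)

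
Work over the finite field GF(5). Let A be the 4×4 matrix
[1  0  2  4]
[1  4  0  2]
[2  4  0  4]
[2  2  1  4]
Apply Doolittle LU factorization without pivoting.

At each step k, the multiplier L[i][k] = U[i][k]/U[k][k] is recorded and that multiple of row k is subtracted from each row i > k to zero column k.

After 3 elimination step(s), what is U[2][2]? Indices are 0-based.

k=0: U[0][0]=1
  eliminate (1,0): mult=1, new row 1: (0, 4, 3, 3); set L[1][0]=1
  eliminate (2,0): mult=2, new row 2: (0, 4, 1, 1); set L[2][0]=2
  eliminate (3,0): mult=2, new row 3: (0, 2, 2, 1); set L[3][0]=2
k=1: U[1][1]=4
  eliminate (2,1): mult=1, new row 2: (0, 0, 3, 3); set L[2][1]=1
  eliminate (3,1): mult=3, new row 3: (0, 0, 3, 2); set L[3][1]=3
k=2: U[2][2]=3
  eliminate (3,2): mult=1, new row 3: (0, 0, 0, 4); set L[3][2]=1

U[2][2] = 3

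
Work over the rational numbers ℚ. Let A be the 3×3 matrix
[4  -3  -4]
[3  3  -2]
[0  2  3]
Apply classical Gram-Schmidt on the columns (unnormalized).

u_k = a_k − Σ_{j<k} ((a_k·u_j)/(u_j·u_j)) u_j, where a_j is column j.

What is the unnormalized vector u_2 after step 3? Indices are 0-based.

Step 1: u_0 = a_0 = (4, 3, 0).
Step 2: u_1 = a_1 − (-3/25)·u_0 = (-63/25, 84/25, 2).
Step 3: u_2 = a_2 − (-22/25)·u_0 − (234/541)·u_1 = (330/541, -440/541, 1155/541).

u_2 = (330/541, -440/541, 1155/541)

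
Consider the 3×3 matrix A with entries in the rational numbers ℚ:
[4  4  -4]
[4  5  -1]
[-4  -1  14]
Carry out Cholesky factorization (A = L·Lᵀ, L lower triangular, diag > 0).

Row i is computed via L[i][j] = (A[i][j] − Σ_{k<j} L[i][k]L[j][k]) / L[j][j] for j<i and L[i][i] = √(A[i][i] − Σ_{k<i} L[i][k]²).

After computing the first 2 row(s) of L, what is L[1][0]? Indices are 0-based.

Step 1: L[0][0] = √(4) = 2.
  L[1][0] = (4) / L[0][0] = 2.
Step 2: L[1][1] = √(1) = 1.

L[1][0] = 2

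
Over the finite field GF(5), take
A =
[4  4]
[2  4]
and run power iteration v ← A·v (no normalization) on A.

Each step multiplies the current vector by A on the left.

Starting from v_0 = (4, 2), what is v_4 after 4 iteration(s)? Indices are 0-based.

v_0 = (4, 2).
v_1 = A·v_0 = (4, 1).
v_2 = A·v_1 = (0, 2).
v_3 = A·v_2 = (3, 3).
v_4 = A·v_3 = (4, 3).

v_4 = (4, 3)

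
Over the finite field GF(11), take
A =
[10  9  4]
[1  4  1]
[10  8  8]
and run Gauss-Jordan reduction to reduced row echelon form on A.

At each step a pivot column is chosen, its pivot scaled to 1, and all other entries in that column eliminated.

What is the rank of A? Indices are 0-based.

rank = 3

pivot(0,0)=10: scale R0 → (1, 2, 7)
  clear (1,0): R1 −= (1)R0 → (0, 2, 5)
  clear (2,0): R2 −= (10)R0 → (0, 10, 4)
pivot(1,1)=2: scale R1 → (0, 1, 8)
  clear (0,1): R0 −= (2)R1 → (1, 0, 2)
  clear (2,1): R2 −= (10)R1 → (0, 0, 1)
pivot(2,2)=1: scale R2 → (0, 0, 1)
  clear (0,2): R0 −= (2)R2 → (1, 0, 0)
  clear (1,2): R1 −= (8)R2 → (0, 1, 0)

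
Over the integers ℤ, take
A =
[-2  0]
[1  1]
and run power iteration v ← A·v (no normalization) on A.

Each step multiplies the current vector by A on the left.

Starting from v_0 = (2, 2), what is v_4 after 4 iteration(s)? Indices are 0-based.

v_4 = (32, -8)

v_0 = (2, 2).
v_1 = A·v_0 = (-4, 4).
v_2 = A·v_1 = (8, 0).
v_3 = A·v_2 = (-16, 8).
v_4 = A·v_3 = (32, -8).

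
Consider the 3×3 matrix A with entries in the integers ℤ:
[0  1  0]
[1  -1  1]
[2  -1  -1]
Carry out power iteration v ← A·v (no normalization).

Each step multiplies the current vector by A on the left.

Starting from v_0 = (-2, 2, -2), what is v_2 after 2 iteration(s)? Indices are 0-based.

v_2 = (-6, 4, 14)

v_0 = (-2, 2, -2).
v_1 = A·v_0 = (2, -6, -4).
v_2 = A·v_1 = (-6, 4, 14).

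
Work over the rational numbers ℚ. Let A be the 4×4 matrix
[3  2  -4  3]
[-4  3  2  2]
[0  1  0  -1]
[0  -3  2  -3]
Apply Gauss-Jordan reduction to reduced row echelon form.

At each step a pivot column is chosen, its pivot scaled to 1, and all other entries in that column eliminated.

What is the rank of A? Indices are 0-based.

pivot(0,0)=3: scale R0 → (1, 2/3, -4/3, 1)
  clear (1,0): R1 −= (-4)R0 → (0, 17/3, -10/3, 6)
pivot(1,1)=17/3: scale R1 → (0, 1, -10/17, 18/17)
  clear (0,1): R0 −= (2/3)R1 → (1, 0, -16/17, 5/17)
  clear (2,1): R2 −= (1)R1 → (0, 0, 10/17, -35/17)
  clear (3,1): R3 −= (-3)R1 → (0, 0, 4/17, 3/17)
pivot(2,2)=10/17: scale R2 → (0, 0, 1, -7/2)
  clear (0,2): R0 −= (-16/17)R2 → (1, 0, 0, -3)
  clear (1,2): R1 −= (-10/17)R2 → (0, 1, 0, -1)
  clear (3,2): R3 −= (4/17)R2 → (0, 0, 0, 1)
pivot(3,3)=1: scale R3 → (0, 0, 0, 1)
  clear (0,3): R0 −= (-3)R3 → (1, 0, 0, 0)
  clear (1,3): R1 −= (-1)R3 → (0, 1, 0, 0)
  clear (2,3): R2 −= (-7/2)R3 → (0, 0, 1, 0)

rank = 4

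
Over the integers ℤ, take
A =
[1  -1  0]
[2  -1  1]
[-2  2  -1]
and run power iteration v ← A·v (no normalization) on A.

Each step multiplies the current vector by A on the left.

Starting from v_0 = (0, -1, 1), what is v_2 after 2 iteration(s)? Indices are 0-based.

v_0 = (0, -1, 1).
v_1 = A·v_0 = (1, 2, -3).
v_2 = A·v_1 = (-1, -3, 5).

v_2 = (-1, -3, 5)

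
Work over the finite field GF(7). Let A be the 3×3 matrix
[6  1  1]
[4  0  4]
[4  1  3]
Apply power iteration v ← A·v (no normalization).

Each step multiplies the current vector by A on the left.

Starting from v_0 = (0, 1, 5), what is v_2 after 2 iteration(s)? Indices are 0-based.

v_0 = (0, 1, 5).
v_1 = A·v_0 = (6, 6, 2).
v_2 = A·v_1 = (2, 4, 1).

v_2 = (2, 4, 1)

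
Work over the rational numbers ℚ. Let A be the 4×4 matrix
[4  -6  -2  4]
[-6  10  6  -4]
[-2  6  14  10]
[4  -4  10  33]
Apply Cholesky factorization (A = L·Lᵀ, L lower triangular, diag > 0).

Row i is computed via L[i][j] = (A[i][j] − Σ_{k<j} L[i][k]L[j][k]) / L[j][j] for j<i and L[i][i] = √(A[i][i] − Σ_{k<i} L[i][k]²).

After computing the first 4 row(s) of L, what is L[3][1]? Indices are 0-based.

L[3][1] = 2

Step 1: L[0][0] = √(4) = 2.
  L[1][0] = (-6) / L[0][0] = -3.
Step 2: L[1][1] = √(1) = 1.
  L[2][0] = (-2) / L[0][0] = -1.
  L[2][1] = (3) / L[1][1] = 3.
Step 3: L[2][2] = √(4) = 2.
  L[3][0] = (4) / L[0][0] = 2.
  L[3][1] = (2) / L[1][1] = 2.
  L[3][2] = (6) / L[2][2] = 3.
Step 4: L[3][3] = √(16) = 4.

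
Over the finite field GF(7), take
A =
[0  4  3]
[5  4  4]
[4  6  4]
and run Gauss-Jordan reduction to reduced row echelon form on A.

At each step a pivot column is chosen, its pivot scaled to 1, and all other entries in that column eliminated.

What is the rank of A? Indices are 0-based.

step 1: exchange rows 0,1
step 1: normalize row 0 (÷5) = (1, 5, 5)
  row 2: subtract 4×row0 = (0, 0, 5)
step 2: normalize row 1 (÷4) = (0, 1, 6)
  row 0: subtract 5×row1 = (1, 0, 3)
step 3: normalize row 2 (÷5) = (0, 0, 1)
  row 0: subtract 3×row2 = (1, 0, 0)
  row 1: subtract 6×row2 = (0, 1, 0)

rank = 3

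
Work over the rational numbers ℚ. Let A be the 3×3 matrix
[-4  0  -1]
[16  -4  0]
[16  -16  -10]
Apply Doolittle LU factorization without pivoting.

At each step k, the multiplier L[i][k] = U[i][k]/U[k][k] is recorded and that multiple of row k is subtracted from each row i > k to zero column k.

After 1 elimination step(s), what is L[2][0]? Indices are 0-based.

L[2][0] = -4

k=0: U[0][0]=-4
  eliminate (1,0): mult=-4, new row 1: (0, -4, -4); set L[1][0]=-4
  eliminate (2,0): mult=-4, new row 2: (0, -16, -14); set L[2][0]=-4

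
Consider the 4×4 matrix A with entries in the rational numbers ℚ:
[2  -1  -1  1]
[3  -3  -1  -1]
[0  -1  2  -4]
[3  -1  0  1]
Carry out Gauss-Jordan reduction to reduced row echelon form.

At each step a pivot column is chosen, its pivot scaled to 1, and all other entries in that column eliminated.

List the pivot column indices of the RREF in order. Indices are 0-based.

step 1: normalize row 0 (÷2) = (1, -1/2, -1/2, 1/2)
  row 1: subtract 3×row0 = (0, -3/2, 1/2, -5/2)
  row 3: subtract 3×row0 = (0, 1/2, 3/2, -1/2)
step 2: normalize row 1 (÷-3/2) = (0, 1, -1/3, 5/3)
  row 0: subtract -1/2×row1 = (1, 0, -2/3, 4/3)
  row 2: subtract -1×row1 = (0, 0, 5/3, -7/3)
  row 3: subtract 1/2×row1 = (0, 0, 5/3, -4/3)
step 3: normalize row 2 (÷5/3) = (0, 0, 1, -7/5)
  row 0: subtract -2/3×row2 = (1, 0, 0, 2/5)
  row 1: subtract -1/3×row2 = (0, 1, 0, 6/5)
  row 3: subtract 5/3×row2 = (0, 0, 0, 1)
step 4: normalize row 3 (÷1) = (0, 0, 0, 1)
  row 0: subtract 2/5×row3 = (1, 0, 0, 0)
  row 1: subtract 6/5×row3 = (0, 1, 0, 0)
  row 2: subtract -7/5×row3 = (0, 0, 1, 0)

pivot columns: 0, 1, 2, 3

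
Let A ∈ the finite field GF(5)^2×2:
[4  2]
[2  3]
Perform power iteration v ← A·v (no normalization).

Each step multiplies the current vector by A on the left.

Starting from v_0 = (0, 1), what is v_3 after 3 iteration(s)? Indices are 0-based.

v_3 = (2, 2)

v_0 = (0, 1).
v_1 = A·v_0 = (2, 3).
v_2 = A·v_1 = (4, 3).
v_3 = A·v_2 = (2, 2).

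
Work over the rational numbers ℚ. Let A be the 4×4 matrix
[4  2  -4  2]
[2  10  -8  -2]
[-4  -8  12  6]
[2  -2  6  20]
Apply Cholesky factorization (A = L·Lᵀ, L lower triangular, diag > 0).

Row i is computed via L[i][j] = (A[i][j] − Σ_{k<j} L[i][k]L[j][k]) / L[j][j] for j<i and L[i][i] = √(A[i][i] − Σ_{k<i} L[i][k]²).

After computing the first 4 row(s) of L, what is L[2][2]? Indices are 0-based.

L[2][2] = 2

Step 1: L[0][0] = √(4) = 2.
  L[1][0] = (2) / L[0][0] = 1.
Step 2: L[1][1] = √(9) = 3.
  L[2][0] = (-4) / L[0][0] = -2.
  L[2][1] = (-6) / L[1][1] = -2.
Step 3: L[2][2] = √(4) = 2.
  L[3][0] = (2) / L[0][0] = 1.
  L[3][1] = (-3) / L[1][1] = -1.
  L[3][2] = (6) / L[2][2] = 3.
Step 4: L[3][3] = √(9) = 3.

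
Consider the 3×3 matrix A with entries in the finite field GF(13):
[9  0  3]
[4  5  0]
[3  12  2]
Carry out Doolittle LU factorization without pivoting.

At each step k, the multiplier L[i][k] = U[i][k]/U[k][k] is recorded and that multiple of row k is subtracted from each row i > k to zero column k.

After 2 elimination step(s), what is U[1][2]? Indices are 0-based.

U[1][2] = 3

Step 1: pivot at (0,0) is 9.
  row1 ← row1 − (12)·row0  ⇒  L[1][0]=12, U row1=(0, 5, 3)
  row2 ← row2 − (9)·row0  ⇒  L[2][0]=9, U row2=(0, 12, 1)
Step 2: pivot at (1,1) is 5.
  row2 ← row2 − (5)·row1  ⇒  L[2][1]=5, U row2=(0, 0, 12)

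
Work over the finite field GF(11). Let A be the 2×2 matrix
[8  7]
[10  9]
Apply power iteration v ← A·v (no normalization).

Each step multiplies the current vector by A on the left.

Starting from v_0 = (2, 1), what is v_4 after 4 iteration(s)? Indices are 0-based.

v_4 = (1, 0)

v_0 = (2, 1).
v_1 = A·v_0 = (1, 7).
v_2 = A·v_1 = (2, 7).
v_3 = A·v_2 = (10, 6).
v_4 = A·v_3 = (1, 0).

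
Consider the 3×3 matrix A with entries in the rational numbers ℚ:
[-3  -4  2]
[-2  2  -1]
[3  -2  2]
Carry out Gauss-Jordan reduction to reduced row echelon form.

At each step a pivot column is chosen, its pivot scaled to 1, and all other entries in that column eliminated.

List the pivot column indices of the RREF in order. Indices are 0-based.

pivot columns: 0, 1, 2

pivot(0,0)=-3: scale R0 → (1, 4/3, -2/3)
  clear (1,0): R1 −= (-2)R0 → (0, 14/3, -7/3)
  clear (2,0): R2 −= (3)R0 → (0, -6, 4)
pivot(1,1)=14/3: scale R1 → (0, 1, -1/2)
  clear (0,1): R0 −= (4/3)R1 → (1, 0, 0)
  clear (2,1): R2 −= (-6)R1 → (0, 0, 1)
pivot(2,2)=1: scale R2 → (0, 0, 1)
  clear (1,2): R1 −= (-1/2)R2 → (0, 1, 0)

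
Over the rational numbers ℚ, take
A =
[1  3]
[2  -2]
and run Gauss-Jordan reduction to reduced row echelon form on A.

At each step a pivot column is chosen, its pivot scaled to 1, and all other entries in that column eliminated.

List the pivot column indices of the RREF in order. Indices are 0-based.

step 1: normalize row 0 (÷1) = (1, 3)
  row 1: subtract 2×row0 = (0, -8)
step 2: normalize row 1 (÷-8) = (0, 1)
  row 0: subtract 3×row1 = (1, 0)

pivot columns: 0, 1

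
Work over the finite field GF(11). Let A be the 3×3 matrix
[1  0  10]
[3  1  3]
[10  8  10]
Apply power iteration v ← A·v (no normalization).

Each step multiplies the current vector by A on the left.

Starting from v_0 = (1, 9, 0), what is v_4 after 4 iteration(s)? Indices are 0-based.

v_0 = (1, 9, 0).
v_1 = A·v_0 = (1, 1, 5).
v_2 = A·v_1 = (7, 8, 2).
v_3 = A·v_2 = (5, 2, 0).
v_4 = A·v_3 = (5, 6, 0).

v_4 = (5, 6, 0)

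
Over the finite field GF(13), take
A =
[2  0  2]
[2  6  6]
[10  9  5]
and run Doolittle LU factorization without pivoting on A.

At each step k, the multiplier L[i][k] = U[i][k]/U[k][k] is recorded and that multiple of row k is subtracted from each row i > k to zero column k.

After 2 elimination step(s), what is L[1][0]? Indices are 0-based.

Step 1: pivot at (0,0) is 2.
  row1 ← row1 − (1)·row0  ⇒  L[1][0]=1, U row1=(0, 6, 4)
  row2 ← row2 − (5)·row0  ⇒  L[2][0]=5, U row2=(0, 9, 8)
Step 2: pivot at (1,1) is 6.
  row2 ← row2 − (8)·row1  ⇒  L[2][1]=8, U row2=(0, 0, 2)

L[1][0] = 1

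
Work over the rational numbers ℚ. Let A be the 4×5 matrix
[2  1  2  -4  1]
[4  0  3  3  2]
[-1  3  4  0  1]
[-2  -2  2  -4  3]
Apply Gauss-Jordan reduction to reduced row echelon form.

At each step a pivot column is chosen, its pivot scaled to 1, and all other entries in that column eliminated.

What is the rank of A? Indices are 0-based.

pivot(0,0)=2: scale R0 → (1, 1/2, 1, -2, 1/2)
  clear (1,0): R1 −= (4)R0 → (0, -2, -1, 11, 0)
  clear (2,0): R2 −= (-1)R0 → (0, 7/2, 5, -2, 3/2)
  clear (3,0): R3 −= (-2)R0 → (0, -1, 4, -8, 4)
pivot(1,1)=-2: scale R1 → (0, 1, 1/2, -11/2, 0)
  clear (0,1): R0 −= (1/2)R1 → (1, 0, 3/4, 3/4, 1/2)
  clear (2,1): R2 −= (7/2)R1 → (0, 0, 13/4, 69/4, 3/2)
  clear (3,1): R3 −= (-1)R1 → (0, 0, 9/2, -27/2, 4)
pivot(2,2)=13/4: scale R2 → (0, 0, 1, 69/13, 6/13)
  clear (0,2): R0 −= (3/4)R2 → (1, 0, 0, -42/13, 2/13)
  clear (1,2): R1 −= (1/2)R2 → (0, 1, 0, -106/13, -3/13)
  clear (3,2): R3 −= (9/2)R2 → (0, 0, 0, -486/13, 25/13)
pivot(3,3)=-486/13: scale R3 → (0, 0, 0, 1, -25/486)
  clear (0,3): R0 −= (-42/13)R3 → (1, 0, 0, 0, -1/81)
  clear (1,3): R1 −= (-106/13)R3 → (0, 1, 0, 0, -158/243)
  clear (2,3): R2 −= (69/13)R3 → (0, 0, 1, 0, 119/162)

rank = 4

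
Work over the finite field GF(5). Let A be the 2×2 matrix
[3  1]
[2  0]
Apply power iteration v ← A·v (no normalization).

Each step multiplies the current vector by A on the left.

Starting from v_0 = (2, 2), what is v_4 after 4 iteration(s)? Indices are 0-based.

v_4 = (1, 0)

v_0 = (2, 2).
v_1 = A·v_0 = (3, 4).
v_2 = A·v_1 = (3, 1).
v_3 = A·v_2 = (0, 1).
v_4 = A·v_3 = (1, 0).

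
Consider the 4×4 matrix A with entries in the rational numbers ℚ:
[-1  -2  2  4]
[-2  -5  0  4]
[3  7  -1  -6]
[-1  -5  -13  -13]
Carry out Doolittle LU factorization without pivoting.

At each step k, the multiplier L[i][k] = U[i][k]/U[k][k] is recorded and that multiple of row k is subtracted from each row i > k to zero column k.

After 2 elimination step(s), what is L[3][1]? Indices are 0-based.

L[3][1] = 3

[col 0] pivot -1
  R1 -= 2*R0 → (0, -1, -4, -4)  (L[1][0] := 2)
  R2 -= -3*R0 → (0, 1, 5, 6)  (L[2][0] := -3)
  R3 -= 1*R0 → (0, -3, -15, -17)  (L[3][0] := 1)
[col 1] pivot -1
  R2 -= -1*R1 → (0, 0, 1, 2)  (L[2][1] := -1)
  R3 -= 3*R1 → (0, 0, -3, -5)  (L[3][1] := 3)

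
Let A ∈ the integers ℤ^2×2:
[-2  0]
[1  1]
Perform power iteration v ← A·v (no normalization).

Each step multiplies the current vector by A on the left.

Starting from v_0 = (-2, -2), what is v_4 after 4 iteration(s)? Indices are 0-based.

v_0 = (-2, -2).
v_1 = A·v_0 = (4, -4).
v_2 = A·v_1 = (-8, 0).
v_3 = A·v_2 = (16, -8).
v_4 = A·v_3 = (-32, 8).

v_4 = (-32, 8)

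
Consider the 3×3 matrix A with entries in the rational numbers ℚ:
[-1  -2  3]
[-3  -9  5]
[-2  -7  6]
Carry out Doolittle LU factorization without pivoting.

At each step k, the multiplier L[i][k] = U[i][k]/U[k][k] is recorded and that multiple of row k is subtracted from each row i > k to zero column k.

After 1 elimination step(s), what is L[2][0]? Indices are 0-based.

L[2][0] = 2

[col 0] pivot -1
  R1 -= 3*R0 → (0, -3, -4)  (L[1][0] := 3)
  R2 -= 2*R0 → (0, -3, 0)  (L[2][0] := 2)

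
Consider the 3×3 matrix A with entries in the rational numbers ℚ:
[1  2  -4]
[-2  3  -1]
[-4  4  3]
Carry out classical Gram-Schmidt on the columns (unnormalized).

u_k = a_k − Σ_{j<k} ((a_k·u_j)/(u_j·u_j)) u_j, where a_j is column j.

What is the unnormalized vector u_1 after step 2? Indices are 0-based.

Step 1: u_0 = a_0 = (1, -2, -4).
Step 2: u_1 = a_1 − (-20/21)·u_0 = (62/21, 23/21, 4/21).

u_1 = (62/21, 23/21, 4/21)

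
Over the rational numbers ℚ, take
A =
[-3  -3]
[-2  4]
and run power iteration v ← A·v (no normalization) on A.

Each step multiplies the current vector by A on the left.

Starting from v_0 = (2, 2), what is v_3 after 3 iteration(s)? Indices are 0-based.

v_0 = (2, 2).
v_1 = A·v_0 = (-12, 4).
v_2 = A·v_1 = (24, 40).
v_3 = A·v_2 = (-192, 112).

v_3 = (-192, 112)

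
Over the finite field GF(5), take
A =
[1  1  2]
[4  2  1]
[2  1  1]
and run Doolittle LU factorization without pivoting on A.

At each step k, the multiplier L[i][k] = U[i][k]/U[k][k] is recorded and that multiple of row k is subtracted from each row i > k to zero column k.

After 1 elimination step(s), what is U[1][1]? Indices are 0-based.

[col 0] pivot 1
  R1 -= 4*R0 → (0, 3, 3)  (L[1][0] := 4)
  R2 -= 2*R0 → (0, 4, 2)  (L[2][0] := 2)

U[1][1] = 3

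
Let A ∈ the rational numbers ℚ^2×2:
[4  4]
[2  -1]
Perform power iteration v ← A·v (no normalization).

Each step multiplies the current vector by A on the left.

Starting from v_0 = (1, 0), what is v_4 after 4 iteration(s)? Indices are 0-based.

v_4 = (648, 198)

v_0 = (1, 0).
v_1 = A·v_0 = (4, 2).
v_2 = A·v_1 = (24, 6).
v_3 = A·v_2 = (120, 42).
v_4 = A·v_3 = (648, 198).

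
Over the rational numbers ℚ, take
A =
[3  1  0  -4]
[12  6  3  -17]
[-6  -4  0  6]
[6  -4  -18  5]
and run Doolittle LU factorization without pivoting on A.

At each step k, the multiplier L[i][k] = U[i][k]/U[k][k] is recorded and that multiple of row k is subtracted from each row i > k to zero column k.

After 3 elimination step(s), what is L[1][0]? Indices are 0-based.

k=0: U[0][0]=3
  eliminate (1,0): mult=4, new row 1: (0, 2, 3, -1); set L[1][0]=4
  eliminate (2,0): mult=-2, new row 2: (0, -2, 0, -2); set L[2][0]=-2
  eliminate (3,0): mult=2, new row 3: (0, -6, -18, 13); set L[3][0]=2
k=1: U[1][1]=2
  eliminate (2,1): mult=-1, new row 2: (0, 0, 3, -3); set L[2][1]=-1
  eliminate (3,1): mult=-3, new row 3: (0, 0, -9, 10); set L[3][1]=-3
k=2: U[2][2]=3
  eliminate (3,2): mult=-3, new row 3: (0, 0, 0, 1); set L[3][2]=-3

L[1][0] = 4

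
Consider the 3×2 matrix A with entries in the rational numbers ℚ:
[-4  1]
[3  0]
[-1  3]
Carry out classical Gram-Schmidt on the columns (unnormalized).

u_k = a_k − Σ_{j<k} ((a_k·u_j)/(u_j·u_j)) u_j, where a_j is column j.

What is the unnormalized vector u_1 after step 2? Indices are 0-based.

Step 1: u_0 = a_0 = (-4, 3, -1).
Step 2: u_1 = a_1 − (-7/26)·u_0 = (-1/13, 21/26, 71/26).

u_1 = (-1/13, 21/26, 71/26)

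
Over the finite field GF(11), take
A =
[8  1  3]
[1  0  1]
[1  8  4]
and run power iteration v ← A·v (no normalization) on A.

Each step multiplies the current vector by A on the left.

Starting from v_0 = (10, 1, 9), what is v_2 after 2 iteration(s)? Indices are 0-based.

v_2 = (0, 8, 3)

v_0 = (10, 1, 9).
v_1 = A·v_0 = (9, 8, 10).
v_2 = A·v_1 = (0, 8, 3).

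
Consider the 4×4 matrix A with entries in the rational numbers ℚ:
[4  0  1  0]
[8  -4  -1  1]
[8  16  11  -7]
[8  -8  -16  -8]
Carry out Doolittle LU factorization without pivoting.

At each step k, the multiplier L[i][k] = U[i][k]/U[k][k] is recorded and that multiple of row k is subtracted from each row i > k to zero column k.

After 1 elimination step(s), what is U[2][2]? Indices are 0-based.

Step 1: pivot at (0,0) is 4.
  row1 ← row1 − (2)·row0  ⇒  L[1][0]=2, U row1=(0, -4, -3, 1)
  row2 ← row2 − (2)·row0  ⇒  L[2][0]=2, U row2=(0, 16, 9, -7)
  row3 ← row3 − (2)·row0  ⇒  L[3][0]=2, U row3=(0, -8, -18, -8)

U[2][2] = 9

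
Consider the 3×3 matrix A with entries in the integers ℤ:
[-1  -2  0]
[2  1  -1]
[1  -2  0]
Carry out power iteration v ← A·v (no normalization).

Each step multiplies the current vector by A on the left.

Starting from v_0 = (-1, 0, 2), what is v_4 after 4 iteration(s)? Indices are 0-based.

v_0 = (-1, 0, 2).
v_1 = A·v_0 = (1, -4, -1).
v_2 = A·v_1 = (7, -1, 9).
v_3 = A·v_2 = (-5, 4, 9).
v_4 = A·v_3 = (-3, -15, -13).

v_4 = (-3, -15, -13)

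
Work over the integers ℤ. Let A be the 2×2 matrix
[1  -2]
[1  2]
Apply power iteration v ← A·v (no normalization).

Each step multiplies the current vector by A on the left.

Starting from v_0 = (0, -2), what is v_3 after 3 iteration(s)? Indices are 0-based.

v_3 = (20, 4)

v_0 = (0, -2).
v_1 = A·v_0 = (4, -4).
v_2 = A·v_1 = (12, -4).
v_3 = A·v_2 = (20, 4).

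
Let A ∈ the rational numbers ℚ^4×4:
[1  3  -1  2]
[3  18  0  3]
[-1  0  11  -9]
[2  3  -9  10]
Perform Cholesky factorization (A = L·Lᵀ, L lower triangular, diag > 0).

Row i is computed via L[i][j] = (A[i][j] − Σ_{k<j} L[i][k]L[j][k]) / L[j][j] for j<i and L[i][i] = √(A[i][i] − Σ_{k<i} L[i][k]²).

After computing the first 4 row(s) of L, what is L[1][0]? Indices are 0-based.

L[1][0] = 3

Step 1: L[0][0] = √(1) = 1.
  L[1][0] = (3) / L[0][0] = 3.
Step 2: L[1][1] = √(9) = 3.
  L[2][0] = (-1) / L[0][0] = -1.
  L[2][1] = (3) / L[1][1] = 1.
Step 3: L[2][2] = √(9) = 3.
  L[3][0] = (2) / L[0][0] = 2.
  L[3][1] = (-3) / L[1][1] = -1.
  L[3][2] = (-6) / L[2][2] = -2.
Step 4: L[3][3] = √(1) = 1.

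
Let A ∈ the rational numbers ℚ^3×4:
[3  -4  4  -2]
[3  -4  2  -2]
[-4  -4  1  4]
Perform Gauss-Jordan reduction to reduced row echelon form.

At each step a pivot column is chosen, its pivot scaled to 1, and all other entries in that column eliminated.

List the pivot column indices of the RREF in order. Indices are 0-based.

step 1: normalize row 0 (÷3) = (1, -4/3, 4/3, -2/3)
  row 1: subtract 3×row0 = (0, 0, -2, 0)
  row 2: subtract -4×row0 = (0, -28/3, 19/3, 4/3)
step 2: exchange rows 1,2
step 2: normalize row 1 (÷-28/3) = (0, 1, -19/28, -1/7)
  row 0: subtract -4/3×row1 = (1, 0, 3/7, -6/7)
step 3: normalize row 2 (÷-2) = (0, 0, 1, 0)
  row 0: subtract 3/7×row2 = (1, 0, 0, -6/7)
  row 1: subtract -19/28×row2 = (0, 1, 0, -1/7)

pivot columns: 0, 1, 2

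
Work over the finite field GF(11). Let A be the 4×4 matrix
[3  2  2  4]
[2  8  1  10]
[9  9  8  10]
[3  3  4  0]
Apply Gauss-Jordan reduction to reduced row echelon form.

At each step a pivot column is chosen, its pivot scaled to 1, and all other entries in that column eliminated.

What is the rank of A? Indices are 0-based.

rank = 4

pivot(0,0)=3: scale R0 → (1, 8, 8, 5)
  clear (1,0): R1 −= (2)R0 → (0, 3, 7, 0)
  clear (2,0): R2 −= (9)R0 → (0, 3, 2, 9)
  clear (3,0): R3 −= (3)R0 → (0, 1, 2, 7)
pivot(1,1)=3: scale R1 → (0, 1, 6, 0)
  clear (0,1): R0 −= (8)R1 → (1, 0, 4, 5)
  clear (2,1): R2 −= (3)R1 → (0, 0, 6, 9)
  clear (3,1): R3 −= (1)R1 → (0, 0, 7, 7)
pivot(2,2)=6: scale R2 → (0, 0, 1, 7)
  clear (0,2): R0 −= (4)R2 → (1, 0, 0, 10)
  clear (1,2): R1 −= (6)R2 → (0, 1, 0, 2)
  clear (3,2): R3 −= (7)R2 → (0, 0, 0, 2)
pivot(3,3)=2: scale R3 → (0, 0, 0, 1)
  clear (0,3): R0 −= (10)R3 → (1, 0, 0, 0)
  clear (1,3): R1 −= (2)R3 → (0, 1, 0, 0)
  clear (2,3): R2 −= (7)R3 → (0, 0, 1, 0)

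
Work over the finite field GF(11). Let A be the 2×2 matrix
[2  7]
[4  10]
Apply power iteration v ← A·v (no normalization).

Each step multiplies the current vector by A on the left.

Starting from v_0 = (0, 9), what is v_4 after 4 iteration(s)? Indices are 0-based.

v_4 = (4, 0)

v_0 = (0, 9).
v_1 = A·v_0 = (8, 2).
v_2 = A·v_1 = (8, 8).
v_3 = A·v_2 = (6, 2).
v_4 = A·v_3 = (4, 0).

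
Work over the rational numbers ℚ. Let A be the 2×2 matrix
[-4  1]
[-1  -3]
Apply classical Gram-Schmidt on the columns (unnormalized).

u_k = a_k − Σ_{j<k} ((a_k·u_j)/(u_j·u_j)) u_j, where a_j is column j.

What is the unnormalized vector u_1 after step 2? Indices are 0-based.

u_1 = (13/17, -52/17)

Step 1: u_0 = a_0 = (-4, -1).
Step 2: u_1 = a_1 − (-1/17)·u_0 = (13/17, -52/17).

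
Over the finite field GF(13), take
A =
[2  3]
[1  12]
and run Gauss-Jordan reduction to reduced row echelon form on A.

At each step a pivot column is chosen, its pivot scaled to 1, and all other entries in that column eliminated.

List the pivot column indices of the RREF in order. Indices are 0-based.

step 1: normalize row 0 (÷2) = (1, 8)
  row 1: subtract 1×row0 = (0, 4)
step 2: normalize row 1 (÷4) = (0, 1)
  row 0: subtract 8×row1 = (1, 0)

pivot columns: 0, 1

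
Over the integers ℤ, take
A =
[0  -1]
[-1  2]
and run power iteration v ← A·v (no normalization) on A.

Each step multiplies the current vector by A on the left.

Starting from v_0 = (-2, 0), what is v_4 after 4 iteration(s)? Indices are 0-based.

v_4 = (-10, 24)

v_0 = (-2, 0).
v_1 = A·v_0 = (0, 2).
v_2 = A·v_1 = (-2, 4).
v_3 = A·v_2 = (-4, 10).
v_4 = A·v_3 = (-10, 24).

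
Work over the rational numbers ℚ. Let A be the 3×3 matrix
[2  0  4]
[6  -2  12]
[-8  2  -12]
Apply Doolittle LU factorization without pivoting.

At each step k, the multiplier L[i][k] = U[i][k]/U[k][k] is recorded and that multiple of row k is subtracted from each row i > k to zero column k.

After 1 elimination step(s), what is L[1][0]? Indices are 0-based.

k=0: U[0][0]=2
  eliminate (1,0): mult=3, new row 1: (0, -2, 0); set L[1][0]=3
  eliminate (2,0): mult=-4, new row 2: (0, 2, 4); set L[2][0]=-4

L[1][0] = 3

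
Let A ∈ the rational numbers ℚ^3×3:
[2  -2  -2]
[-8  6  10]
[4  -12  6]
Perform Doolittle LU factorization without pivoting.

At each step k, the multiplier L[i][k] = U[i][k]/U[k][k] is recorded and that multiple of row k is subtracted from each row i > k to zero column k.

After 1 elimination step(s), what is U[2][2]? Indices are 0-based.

U[2][2] = 10

[col 0] pivot 2
  R1 -= -4*R0 → (0, -2, 2)  (L[1][0] := -4)
  R2 -= 2*R0 → (0, -8, 10)  (L[2][0] := 2)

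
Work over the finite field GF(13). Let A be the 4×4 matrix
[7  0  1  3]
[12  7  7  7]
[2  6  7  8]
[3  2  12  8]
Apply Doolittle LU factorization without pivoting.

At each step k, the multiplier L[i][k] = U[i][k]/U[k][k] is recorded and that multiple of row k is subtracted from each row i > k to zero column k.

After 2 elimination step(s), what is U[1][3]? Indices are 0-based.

[col 0] pivot 7
  R1 -= 11*R0 → (0, 7, 9, 0)  (L[1][0] := 11)
  R2 -= 4*R0 → (0, 6, 3, 9)  (L[2][0] := 4)
  R3 -= 6*R0 → (0, 2, 6, 3)  (L[3][0] := 6)
[col 1] pivot 7
  R2 -= 12*R1 → (0, 0, 12, 9)  (L[2][1] := 12)
  R3 -= 4*R1 → (0, 0, 9, 3)  (L[3][1] := 4)

U[1][3] = 0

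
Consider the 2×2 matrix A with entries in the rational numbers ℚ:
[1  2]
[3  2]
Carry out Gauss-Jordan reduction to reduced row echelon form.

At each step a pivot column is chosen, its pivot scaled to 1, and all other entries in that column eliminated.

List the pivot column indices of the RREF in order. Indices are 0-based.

pivot(0,0)=1: scale R0 → (1, 2)
  clear (1,0): R1 −= (3)R0 → (0, -4)
pivot(1,1)=-4: scale R1 → (0, 1)
  clear (0,1): R0 −= (2)R1 → (1, 0)

pivot columns: 0, 1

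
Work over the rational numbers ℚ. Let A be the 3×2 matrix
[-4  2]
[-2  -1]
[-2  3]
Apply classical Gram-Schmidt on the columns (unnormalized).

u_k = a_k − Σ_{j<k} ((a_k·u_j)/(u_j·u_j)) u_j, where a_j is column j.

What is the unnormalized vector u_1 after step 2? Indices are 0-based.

u_1 = (0, -2, 2)

Step 1: u_0 = a_0 = (-4, -2, -2).
Step 2: u_1 = a_1 − (-1/2)·u_0 = (0, -2, 2).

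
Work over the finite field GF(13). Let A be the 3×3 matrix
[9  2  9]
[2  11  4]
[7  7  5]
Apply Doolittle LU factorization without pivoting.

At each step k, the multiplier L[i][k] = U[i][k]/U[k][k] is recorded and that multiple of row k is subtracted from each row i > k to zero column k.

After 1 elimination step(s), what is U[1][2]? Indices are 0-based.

U[1][2] = 2

k=0: U[0][0]=9
  eliminate (1,0): mult=6, new row 1: (0, 12, 2); set L[1][0]=6
  eliminate (2,0): mult=8, new row 2: (0, 4, 11); set L[2][0]=8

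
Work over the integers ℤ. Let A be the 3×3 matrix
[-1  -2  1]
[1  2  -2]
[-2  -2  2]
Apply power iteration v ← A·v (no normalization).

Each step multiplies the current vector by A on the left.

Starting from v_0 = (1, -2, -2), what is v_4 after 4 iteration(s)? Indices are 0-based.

v_0 = (1, -2, -2).
v_1 = A·v_0 = (1, 1, -2).
v_2 = A·v_1 = (-5, 7, -8).
v_3 = A·v_2 = (-17, 25, -20).
v_4 = A·v_3 = (-53, 73, -56).

v_4 = (-53, 73, -56)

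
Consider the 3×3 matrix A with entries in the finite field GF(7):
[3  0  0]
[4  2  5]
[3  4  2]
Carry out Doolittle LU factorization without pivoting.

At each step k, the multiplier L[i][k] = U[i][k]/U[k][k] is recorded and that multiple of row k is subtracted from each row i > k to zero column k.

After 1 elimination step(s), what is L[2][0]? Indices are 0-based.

k=0: U[0][0]=3
  eliminate (1,0): mult=6, new row 1: (0, 2, 5); set L[1][0]=6
  eliminate (2,0): mult=1, new row 2: (0, 4, 2); set L[2][0]=1

L[2][0] = 1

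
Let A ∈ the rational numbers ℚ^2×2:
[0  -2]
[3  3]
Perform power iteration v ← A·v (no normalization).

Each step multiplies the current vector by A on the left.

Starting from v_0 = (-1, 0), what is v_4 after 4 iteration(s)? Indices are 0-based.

v_4 = (18, 27)

v_0 = (-1, 0).
v_1 = A·v_0 = (0, -3).
v_2 = A·v_1 = (6, -9).
v_3 = A·v_2 = (18, -9).
v_4 = A·v_3 = (18, 27).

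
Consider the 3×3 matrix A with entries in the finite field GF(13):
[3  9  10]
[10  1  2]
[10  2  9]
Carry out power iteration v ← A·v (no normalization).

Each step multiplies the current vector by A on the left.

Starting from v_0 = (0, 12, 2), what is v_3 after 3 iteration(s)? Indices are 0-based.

v_3 = (2, 5, 7)

v_0 = (0, 12, 2).
v_1 = A·v_0 = (11, 3, 3).
v_2 = A·v_1 = (12, 2, 0).
v_3 = A·v_2 = (2, 5, 7).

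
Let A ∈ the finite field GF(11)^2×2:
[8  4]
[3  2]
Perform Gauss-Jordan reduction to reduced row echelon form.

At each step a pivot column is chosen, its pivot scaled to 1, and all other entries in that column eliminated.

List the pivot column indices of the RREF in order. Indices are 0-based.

pivot columns: 0, 1

[1] R0 /= 8  ⇒  (1, 6)
     R1 -= 3·R0  ⇒  (0, 6)
[2] R1 /= 6  ⇒  (0, 1)
     R0 -= 6·R1  ⇒  (1, 0)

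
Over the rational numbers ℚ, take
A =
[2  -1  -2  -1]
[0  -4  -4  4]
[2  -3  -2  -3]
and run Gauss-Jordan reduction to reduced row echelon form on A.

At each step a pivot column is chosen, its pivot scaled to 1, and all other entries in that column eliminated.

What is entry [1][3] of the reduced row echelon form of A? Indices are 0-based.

M[1][3] = 1

step 1: normalize row 0 (÷2) = (1, -1/2, -1, -1/2)
  row 2: subtract 2×row0 = (0, -2, 0, -2)
step 2: normalize row 1 (÷-4) = (0, 1, 1, -1)
  row 0: subtract -1/2×row1 = (1, 0, -1/2, -1)
  row 2: subtract -2×row1 = (0, 0, 2, -4)
step 3: normalize row 2 (÷2) = (0, 0, 1, -2)
  row 0: subtract -1/2×row2 = (1, 0, 0, -2)
  row 1: subtract 1×row2 = (0, 1, 0, 1)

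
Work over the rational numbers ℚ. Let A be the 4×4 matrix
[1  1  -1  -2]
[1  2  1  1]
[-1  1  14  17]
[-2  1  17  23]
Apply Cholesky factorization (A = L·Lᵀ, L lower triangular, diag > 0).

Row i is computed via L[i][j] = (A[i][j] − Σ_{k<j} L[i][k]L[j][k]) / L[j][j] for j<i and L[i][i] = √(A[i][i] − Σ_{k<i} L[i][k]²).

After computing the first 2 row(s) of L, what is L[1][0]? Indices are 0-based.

L[1][0] = 1

Step 1: L[0][0] = √(1) = 1.
  L[1][0] = (1) / L[0][0] = 1.
Step 2: L[1][1] = √(1) = 1.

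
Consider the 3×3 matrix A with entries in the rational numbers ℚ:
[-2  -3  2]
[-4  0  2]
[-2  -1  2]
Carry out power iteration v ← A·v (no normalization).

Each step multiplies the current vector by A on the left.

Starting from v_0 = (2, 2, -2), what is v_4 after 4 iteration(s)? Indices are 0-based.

v_4 = (552, 456, 280)

v_0 = (2, 2, -2).
v_1 = A·v_0 = (-14, -12, -10).
v_2 = A·v_1 = (44, 36, 20).
v_3 = A·v_2 = (-156, -136, -84).
v_4 = A·v_3 = (552, 456, 280).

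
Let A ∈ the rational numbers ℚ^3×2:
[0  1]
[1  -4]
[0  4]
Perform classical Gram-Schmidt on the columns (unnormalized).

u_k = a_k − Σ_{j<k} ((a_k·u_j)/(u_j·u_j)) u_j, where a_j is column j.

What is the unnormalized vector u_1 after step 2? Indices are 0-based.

Step 1: u_0 = a_0 = (0, 1, 0).
Step 2: u_1 = a_1 − (-4)·u_0 = (1, 0, 4).

u_1 = (1, 0, 4)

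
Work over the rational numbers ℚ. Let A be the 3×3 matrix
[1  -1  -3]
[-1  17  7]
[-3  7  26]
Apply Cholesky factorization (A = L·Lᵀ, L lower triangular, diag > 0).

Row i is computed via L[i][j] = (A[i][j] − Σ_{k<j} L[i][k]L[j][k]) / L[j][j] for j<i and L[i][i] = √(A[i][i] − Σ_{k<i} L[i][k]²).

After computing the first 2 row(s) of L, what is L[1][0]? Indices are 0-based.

Step 1: L[0][0] = √(1) = 1.
  L[1][0] = (-1) / L[0][0] = -1.
Step 2: L[1][1] = √(16) = 4.

L[1][0] = -1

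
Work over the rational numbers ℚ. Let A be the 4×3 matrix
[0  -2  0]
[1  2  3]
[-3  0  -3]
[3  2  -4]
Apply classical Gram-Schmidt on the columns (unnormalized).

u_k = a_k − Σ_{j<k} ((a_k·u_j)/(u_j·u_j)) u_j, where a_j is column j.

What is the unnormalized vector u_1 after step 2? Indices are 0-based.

u_1 = (-2, 30/19, 24/19, 14/19)

Step 1: u_0 = a_0 = (0, 1, -3, 3).
Step 2: u_1 = a_1 − (8/19)·u_0 = (-2, 30/19, 24/19, 14/19).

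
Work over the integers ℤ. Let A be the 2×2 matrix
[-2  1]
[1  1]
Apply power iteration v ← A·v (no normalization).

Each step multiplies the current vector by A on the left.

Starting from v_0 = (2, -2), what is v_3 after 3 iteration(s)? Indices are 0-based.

v_0 = (2, -2).
v_1 = A·v_0 = (-6, 0).
v_2 = A·v_1 = (12, -6).
v_3 = A·v_2 = (-30, 6).

v_3 = (-30, 6)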